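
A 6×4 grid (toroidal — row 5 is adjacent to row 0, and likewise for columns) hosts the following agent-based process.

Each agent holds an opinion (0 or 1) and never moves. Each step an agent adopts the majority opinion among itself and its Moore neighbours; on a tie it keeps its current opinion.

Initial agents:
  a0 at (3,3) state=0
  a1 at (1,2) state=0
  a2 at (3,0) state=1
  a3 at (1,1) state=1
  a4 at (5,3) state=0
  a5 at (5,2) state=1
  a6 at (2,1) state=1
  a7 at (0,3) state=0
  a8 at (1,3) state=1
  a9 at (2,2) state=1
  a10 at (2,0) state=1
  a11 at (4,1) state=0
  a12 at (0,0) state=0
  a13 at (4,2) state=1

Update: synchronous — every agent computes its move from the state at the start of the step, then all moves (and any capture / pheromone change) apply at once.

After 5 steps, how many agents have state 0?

5

t=1: a0@(3,3):1 a1@(1,2):1 a2@(3,0):1 a3@(1,1):1 a4@(5,3):0 a5@(5,2):0 a6@(2,1):1 a7@(0,3):0 a8@(1,3):1 a9@(2,2):1 a10@(2,0):1 a11@(4,1):1 a12@(0,0):0 a13@(4,2):0
t=2: (unchanged — steady state)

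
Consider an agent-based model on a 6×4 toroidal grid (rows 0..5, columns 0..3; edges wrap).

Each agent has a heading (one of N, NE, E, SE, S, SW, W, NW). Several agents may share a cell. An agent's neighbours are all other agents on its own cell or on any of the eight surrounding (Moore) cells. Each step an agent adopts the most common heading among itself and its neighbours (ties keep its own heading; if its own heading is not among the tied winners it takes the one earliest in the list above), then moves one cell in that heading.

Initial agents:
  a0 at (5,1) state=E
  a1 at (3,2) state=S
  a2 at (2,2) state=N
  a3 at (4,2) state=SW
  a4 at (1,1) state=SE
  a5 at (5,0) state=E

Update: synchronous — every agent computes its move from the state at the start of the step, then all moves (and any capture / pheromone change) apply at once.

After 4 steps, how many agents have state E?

6

t=1: a0@(5,2):E a1@(4,2):S a2@(1,2):N a3@(5,1):SW a4@(2,2):SE a5@(5,1):E
t=2: a0@(5,3):E a1@(4,3):E a2@(0,2):N a3@(5,2):E a4@(3,3):SE a5@(5,2):E
t=3: a0@(5,0):E a1@(4,0):E a2@(0,3):E a3@(5,3):E a4@(4,0):SE a5@(5,3):E
t=4: a0@(5,1):E a1@(4,1):E a2@(0,0):E a3@(5,0):E a4@(4,1):E a5@(5,0):E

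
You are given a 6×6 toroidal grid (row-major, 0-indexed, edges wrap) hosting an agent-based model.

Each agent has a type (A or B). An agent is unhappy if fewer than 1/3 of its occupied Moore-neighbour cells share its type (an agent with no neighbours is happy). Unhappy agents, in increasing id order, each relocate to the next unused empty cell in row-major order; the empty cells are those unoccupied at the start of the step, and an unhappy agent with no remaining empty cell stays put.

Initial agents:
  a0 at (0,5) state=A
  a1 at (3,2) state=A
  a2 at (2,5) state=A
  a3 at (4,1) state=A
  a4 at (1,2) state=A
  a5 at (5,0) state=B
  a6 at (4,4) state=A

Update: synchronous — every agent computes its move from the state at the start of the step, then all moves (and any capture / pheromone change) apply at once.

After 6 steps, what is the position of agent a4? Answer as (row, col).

t=1: a0@(0,0):A a1@(3,2):A a2@(2,5):A a3@(4,1):A a4@(1,2):A a5@(0,1):B a6@(4,4):A
t=2: a0@(0,2):A a1@(3,2):A a2@(2,5):A a3@(4,1):A a4@(0,3):A a5@(0,4):B a6@(4,4):A
t=3: a0@(0,2):A a1@(3,2):A a2@(2,5):A a3@(4,1):A a4@(0,3):A a5@(0,0):B a6@(4,4):A
t=4: (unchanged — steady state)

(0, 3)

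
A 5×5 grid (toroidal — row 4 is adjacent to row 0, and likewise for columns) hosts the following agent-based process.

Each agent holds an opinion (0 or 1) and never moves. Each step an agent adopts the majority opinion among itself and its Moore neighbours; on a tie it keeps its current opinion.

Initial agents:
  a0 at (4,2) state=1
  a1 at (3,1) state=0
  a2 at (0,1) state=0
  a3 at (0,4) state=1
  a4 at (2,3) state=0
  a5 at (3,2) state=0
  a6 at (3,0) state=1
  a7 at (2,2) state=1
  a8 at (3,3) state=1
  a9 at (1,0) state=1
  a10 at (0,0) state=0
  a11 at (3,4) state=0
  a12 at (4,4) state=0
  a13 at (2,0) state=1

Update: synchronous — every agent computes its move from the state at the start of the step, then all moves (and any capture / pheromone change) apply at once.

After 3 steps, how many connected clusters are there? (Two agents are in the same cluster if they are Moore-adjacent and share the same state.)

t=1: a0@(4,2):0 a1@(3,1):1 a2@(0,1):0 a3@(0,4):1 a4@(2,3):0 a5@(3,2):0 a6@(3,0):0 a7@(2,2):0 a8@(3,3):0 a9@(1,0):1 a10@(0,0):0 a11@(3,4):0 a12@(4,4):0 a13@(2,0):1
t=2: a0@(4,2):0 a1@(3,1):0 a2@(0,1):0 a3@(0,4):1 a4@(2,3):0 a5@(3,2):0 a6@(3,0):0 a7@(2,2):0 a8@(3,3):0 a9@(1,0):1 a10@(0,0):0 a11@(3,4):0 a12@(4,4):0 a13@(2,0):1
t=3: a0@(4,2):0 a1@(3,1):0 a2@(0,1):0 a3@(0,4):1 a4@(2,3):0 a5@(3,2):0 a6@(3,0):0 a7@(2,2):0 a8@(3,3):0 a9@(1,0):1 a10@(0,0):0 a11@(3,4):0 a12@(4,4):0 a13@(2,0):0

2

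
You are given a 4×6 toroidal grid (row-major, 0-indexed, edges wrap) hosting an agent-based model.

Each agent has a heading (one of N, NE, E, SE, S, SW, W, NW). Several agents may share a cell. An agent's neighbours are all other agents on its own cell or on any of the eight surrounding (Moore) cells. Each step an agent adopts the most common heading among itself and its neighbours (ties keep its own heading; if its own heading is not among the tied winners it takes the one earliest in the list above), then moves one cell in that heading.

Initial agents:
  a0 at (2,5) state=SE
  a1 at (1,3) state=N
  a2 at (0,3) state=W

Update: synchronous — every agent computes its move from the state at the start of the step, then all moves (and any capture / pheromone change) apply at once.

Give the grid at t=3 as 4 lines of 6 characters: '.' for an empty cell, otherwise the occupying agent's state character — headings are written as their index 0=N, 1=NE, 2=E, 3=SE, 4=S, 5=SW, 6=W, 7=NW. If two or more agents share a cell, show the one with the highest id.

6.....
..3...
...0..
......

t=1: a0@(3,0):SE a1@(0,3):N a2@(0,2):W
t=2: a0@(0,1):SE a1@(3,3):N a2@(0,1):W
t=3: a0@(1,2):SE a1@(2,3):N a2@(0,0):W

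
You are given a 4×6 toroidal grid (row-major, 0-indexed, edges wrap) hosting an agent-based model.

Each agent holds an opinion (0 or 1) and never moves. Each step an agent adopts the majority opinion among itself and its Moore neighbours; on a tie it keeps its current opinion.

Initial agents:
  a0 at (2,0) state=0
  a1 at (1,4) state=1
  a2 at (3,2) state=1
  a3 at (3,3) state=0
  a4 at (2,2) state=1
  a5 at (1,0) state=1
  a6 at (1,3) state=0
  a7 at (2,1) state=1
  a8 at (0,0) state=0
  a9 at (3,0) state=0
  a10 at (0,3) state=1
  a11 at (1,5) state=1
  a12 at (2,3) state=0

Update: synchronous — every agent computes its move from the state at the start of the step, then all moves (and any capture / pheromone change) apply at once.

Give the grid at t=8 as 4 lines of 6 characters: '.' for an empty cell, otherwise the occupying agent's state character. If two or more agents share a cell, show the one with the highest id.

t=1: a0@(2,0):1 a1@(1,4):1 a2@(3,2):1 a3@(3,3):1 a4@(2,2):1 a5@(1,0):1 a6@(1,3):1 a7@(2,1):1 a8@(0,0):0 a9@(3,0):0 a10@(0,3):1 a11@(1,5):1 a12@(2,3):0
t=2: a0@(2,0):1 a1@(1,4):1 a2@(3,2):1 a3@(3,3):1 a4@(2,2):1 a5@(1,0):1 a6@(1,3):1 a7@(2,1):1 a8@(0,0):0 a9@(3,0):0 a10@(0,3):1 a11@(1,5):1 a12@(2,3):1
t=3: (unchanged — steady state)

0..1..
1..111
1111..
0.11..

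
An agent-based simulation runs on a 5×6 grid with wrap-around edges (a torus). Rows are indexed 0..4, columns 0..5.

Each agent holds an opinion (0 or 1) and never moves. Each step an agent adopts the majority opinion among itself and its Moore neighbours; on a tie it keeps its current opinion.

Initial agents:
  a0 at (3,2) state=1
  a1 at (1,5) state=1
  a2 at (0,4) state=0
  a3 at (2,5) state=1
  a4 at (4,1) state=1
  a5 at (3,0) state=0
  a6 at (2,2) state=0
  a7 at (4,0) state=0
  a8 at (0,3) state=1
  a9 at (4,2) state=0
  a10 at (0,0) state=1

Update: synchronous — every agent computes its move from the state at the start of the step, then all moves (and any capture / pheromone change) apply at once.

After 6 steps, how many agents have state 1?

8

t=1: a0@(3,2):1 a1@(1,5):1 a2@(0,4):1 a3@(2,5):1 a4@(4,1):1 a5@(3,0):0 a6@(2,2):0 a7@(4,0):0 a8@(0,3):0 a9@(4,2):1 a10@(0,0):1
t=2: a0@(3,2):1 a1@(1,5):1 a2@(0,4):1 a3@(2,5):1 a4@(4,1):1 a5@(3,0):0 a6@(2,2):0 a7@(4,0):0 a8@(0,3):1 a9@(4,2):1 a10@(0,0):1
t=3: (unchanged — steady state)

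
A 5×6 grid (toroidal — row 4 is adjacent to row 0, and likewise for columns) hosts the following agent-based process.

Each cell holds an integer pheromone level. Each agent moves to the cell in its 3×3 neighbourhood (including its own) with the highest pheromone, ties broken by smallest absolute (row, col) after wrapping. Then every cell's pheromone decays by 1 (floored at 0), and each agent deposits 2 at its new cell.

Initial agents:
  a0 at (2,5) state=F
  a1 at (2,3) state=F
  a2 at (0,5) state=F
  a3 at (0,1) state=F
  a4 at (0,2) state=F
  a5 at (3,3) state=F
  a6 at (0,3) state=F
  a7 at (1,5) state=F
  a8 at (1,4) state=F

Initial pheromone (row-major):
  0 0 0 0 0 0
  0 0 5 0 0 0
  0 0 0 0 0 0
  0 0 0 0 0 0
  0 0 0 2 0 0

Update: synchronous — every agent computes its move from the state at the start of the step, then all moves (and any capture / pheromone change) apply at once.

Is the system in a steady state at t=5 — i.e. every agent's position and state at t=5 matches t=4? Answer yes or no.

t=1: a0@(1,0) a1@(1,2) a2@(0,0) a3@(1,2) a4@(1,2) a5@(4,3) a6@(1,2) a7@(0,0) a8@(0,3) | pheromone: 4 0 0 2 0 0 / 2 0 12 0 0 0 / 0 0 0 0 0 0 / 0 0 0 0 0 0 / 0 0 0 3 0 0
t=2: a0@(0,0) a1@(1,2) a2@(0,0) a3@(1,2) a4@(1,2) a5@(4,3) a6@(1,2) a7@(0,0) a8@(1,2) | pheromone: 9 0 0 1 0 0 / 1 0 21 0 0 0 / 0 0 0 0 0 0 / 0 0 0 0 0 0 / 0 0 0 4 0 0
t=3: a0@(0,0) a1@(1,2) a2@(0,0) a3@(1,2) a4@(1,2) a5@(4,3) a6@(1,2) a7@(0,0) a8@(1,2) | pheromone: 14 0 0 0 0 0 / 0 0 30 0 0 0 / 0 0 0 0 0 0 / 0 0 0 0 0 0 / 0 0 0 5 0 0
t=4: a0@(0,0) a1@(1,2) a2@(0,0) a3@(1,2) a4@(1,2) a5@(4,3) a6@(1,2) a7@(0,0) a8@(1,2) | pheromone: 19 0 0 0 0 0 / 0 0 39 0 0 0 / 0 0 0 0 0 0 / 0 0 0 0 0 0 / 0 0 0 6 0 0
t=5: a0@(0,0) a1@(1,2) a2@(0,0) a3@(1,2) a4@(1,2) a5@(4,3) a6@(1,2) a7@(0,0) a8@(1,2) | pheromone: 24 0 0 0 0 0 / 0 0 48 0 0 0 / 0 0 0 0 0 0 / 0 0 0 0 0 0 / 0 0 0 7 0 0

yes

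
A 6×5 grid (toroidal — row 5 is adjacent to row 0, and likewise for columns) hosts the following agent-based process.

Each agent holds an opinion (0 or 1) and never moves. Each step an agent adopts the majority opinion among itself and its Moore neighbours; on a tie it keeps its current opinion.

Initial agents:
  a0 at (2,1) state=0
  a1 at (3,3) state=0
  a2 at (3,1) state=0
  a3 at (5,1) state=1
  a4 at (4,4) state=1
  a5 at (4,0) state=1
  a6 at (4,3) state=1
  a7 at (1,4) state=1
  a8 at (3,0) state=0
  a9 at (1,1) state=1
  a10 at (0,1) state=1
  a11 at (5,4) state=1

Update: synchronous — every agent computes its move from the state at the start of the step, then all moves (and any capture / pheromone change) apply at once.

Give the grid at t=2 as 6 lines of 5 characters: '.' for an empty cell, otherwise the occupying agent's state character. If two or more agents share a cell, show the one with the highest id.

.1...
.1..1
.0...
00.1.
1..11
.1..1

t=1: a0@(2,1):0 a1@(3,3):1 a2@(3,1):0 a3@(5,1):1 a4@(4,4):1 a5@(4,0):1 a6@(4,3):1 a7@(1,4):1 a8@(3,0):0 a9@(1,1):1 a10@(0,1):1 a11@(5,4):1
t=2: (unchanged — steady state)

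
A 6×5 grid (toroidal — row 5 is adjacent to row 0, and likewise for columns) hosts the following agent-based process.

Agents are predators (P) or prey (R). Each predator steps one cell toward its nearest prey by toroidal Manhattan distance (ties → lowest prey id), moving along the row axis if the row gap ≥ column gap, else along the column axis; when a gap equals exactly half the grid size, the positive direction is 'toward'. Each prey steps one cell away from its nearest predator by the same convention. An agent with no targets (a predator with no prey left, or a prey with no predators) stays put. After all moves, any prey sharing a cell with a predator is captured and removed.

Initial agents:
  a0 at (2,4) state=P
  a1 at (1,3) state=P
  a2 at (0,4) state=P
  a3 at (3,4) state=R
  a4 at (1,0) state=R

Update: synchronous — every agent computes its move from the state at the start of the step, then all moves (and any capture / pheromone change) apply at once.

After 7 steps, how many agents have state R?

2

t=1: a0@(3,4):P a1@(1,4):P a2@(1,4):P a3@(4,4):R a4@(0,0):R
t=2: a0@(4,4):P a1@(0,4):P a2@(0,4):P a3@(5,4):R a4@(5,0):R
t=3: a0@(5,4):P a1@(5,4):P a2@(5,4):P a3@(0,4):R a4@(0,0):R
t=4: a0@(0,4):P a1@(0,4):P a2@(0,4):P a3@(1,4):R a4@(1,0):R
t=5: a0@(1,4):P a1@(1,4):P a2@(1,4):P a3@(2,4):R a4@(2,0):R
t=6: a0@(2,4):P a1@(2,4):P a2@(2,4):P a3@(3,4):R a4@(3,0):R
t=7: a0@(3,4):P a1@(3,4):P a2@(3,4):P a3@(4,4):R a4@(4,0):R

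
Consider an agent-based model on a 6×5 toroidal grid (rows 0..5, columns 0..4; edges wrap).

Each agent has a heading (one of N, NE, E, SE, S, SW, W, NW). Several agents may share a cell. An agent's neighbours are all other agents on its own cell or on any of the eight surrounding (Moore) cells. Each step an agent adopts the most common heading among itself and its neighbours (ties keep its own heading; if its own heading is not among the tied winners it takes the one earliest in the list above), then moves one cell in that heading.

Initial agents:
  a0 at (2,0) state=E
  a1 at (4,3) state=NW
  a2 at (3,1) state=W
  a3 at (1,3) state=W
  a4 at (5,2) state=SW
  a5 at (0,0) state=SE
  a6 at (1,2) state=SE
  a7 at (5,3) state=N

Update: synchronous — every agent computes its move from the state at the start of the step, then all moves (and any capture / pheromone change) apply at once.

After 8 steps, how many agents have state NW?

1

t=1: a0@(2,1):E a1@(3,2):NW a2@(3,0):W a3@(1,2):W a4@(0,1):SW a5@(1,1):SE a6@(2,3):SE a7@(4,3):N
t=2: a0@(2,0):W a1@(2,1):NW a2@(3,4):W a3@(2,3):SE a4@(1,0):SW a5@(2,2):SE a6@(3,4):SE a7@(3,3):N
t=3: a0@(2,4):W a1@(1,0):NW a2@(3,3):W a3@(3,4):SE a4@(2,4):SW a5@(3,3):SE a6@(4,0):SE a7@(4,4):SE
t=4: a0@(2,3):W a1@(0,4):NW a2@(4,4):SE a3@(4,0):SE a4@(3,0):SE a5@(4,4):SE a6@(5,1):SE a7@(5,0):SE
t=5: a0@(2,2):W a1@(5,3):NW a2@(5,0):SE a3@(5,1):SE a4@(4,1):SE a5@(5,0):SE a6@(0,2):SE a7@(0,1):SE
t=6: a0@(2,1):W a1@(4,2):NW a2@(0,1):SE a3@(0,2):SE a4@(5,2):SE a5@(0,1):SE a6@(1,3):SE a7@(1,2):SE
t=7: a0@(2,0):W a1@(3,1):NW a2@(1,2):SE a3@(1,3):SE a4@(0,3):SE a5@(1,2):SE a6@(2,4):SE a7@(2,3):SE
t=8: a0@(2,4):W a1@(2,0):NW a2@(2,3):SE a3@(2,4):SE a4@(1,4):SE a5@(2,3):SE a6@(3,0):SE a7@(3,4):SE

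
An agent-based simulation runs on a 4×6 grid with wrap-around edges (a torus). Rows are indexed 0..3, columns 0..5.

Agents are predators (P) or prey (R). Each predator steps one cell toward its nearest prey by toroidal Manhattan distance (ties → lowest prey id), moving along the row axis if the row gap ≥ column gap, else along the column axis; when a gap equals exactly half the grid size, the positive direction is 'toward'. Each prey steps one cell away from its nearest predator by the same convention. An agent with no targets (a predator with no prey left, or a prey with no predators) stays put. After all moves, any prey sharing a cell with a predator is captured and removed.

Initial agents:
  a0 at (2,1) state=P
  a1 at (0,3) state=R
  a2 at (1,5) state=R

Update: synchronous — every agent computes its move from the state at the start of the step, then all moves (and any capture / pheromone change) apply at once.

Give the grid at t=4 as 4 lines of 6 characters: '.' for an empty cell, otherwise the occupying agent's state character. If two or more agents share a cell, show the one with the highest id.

t=1: a0@(2,0):P a1@(3,3):R a2@(1,4):R
t=2: a0@(2,5):P a1@(3,2):R a2@(1,3):R
t=3: a0@(2,4):P a1@(3,1):R a2@(1,2):R
t=4: a0@(2,3):P a1@(3,0):R a2@(1,1):R

......
.R....
...P..
R.....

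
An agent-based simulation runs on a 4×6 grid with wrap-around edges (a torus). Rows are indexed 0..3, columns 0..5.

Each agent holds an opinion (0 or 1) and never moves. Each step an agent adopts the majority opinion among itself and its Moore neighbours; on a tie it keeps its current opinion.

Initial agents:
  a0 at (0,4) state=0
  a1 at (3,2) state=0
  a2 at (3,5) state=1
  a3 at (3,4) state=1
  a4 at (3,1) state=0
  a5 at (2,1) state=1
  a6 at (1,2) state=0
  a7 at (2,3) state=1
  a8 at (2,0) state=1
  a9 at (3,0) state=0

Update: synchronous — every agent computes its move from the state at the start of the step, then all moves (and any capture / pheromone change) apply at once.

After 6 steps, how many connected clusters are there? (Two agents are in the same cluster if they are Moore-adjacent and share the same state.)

2

t=1: a0@(0,4):1 a1@(3,2):0 a2@(3,5):1 a3@(3,4):1 a4@(3,1):0 a5@(2,1):0 a6@(1,2):1 a7@(2,3):1 a8@(2,0):1 a9@(3,0):1
t=2: (unchanged — steady state)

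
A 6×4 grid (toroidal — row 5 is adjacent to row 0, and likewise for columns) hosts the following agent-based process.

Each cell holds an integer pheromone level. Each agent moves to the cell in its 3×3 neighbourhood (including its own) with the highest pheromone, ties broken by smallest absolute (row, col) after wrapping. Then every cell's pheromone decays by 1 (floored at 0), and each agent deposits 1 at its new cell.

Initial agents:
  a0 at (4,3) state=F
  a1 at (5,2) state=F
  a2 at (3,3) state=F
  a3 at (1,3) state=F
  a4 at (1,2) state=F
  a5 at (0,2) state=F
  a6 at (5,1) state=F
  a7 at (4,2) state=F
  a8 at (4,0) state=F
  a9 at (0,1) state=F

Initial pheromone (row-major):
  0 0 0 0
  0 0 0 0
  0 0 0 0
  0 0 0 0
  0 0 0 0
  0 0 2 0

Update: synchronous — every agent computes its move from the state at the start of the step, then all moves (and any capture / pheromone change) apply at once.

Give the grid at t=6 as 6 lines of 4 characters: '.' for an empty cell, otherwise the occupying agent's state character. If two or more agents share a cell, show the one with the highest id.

t=1: a0@(5,2) a1@(5,2) a2@(2,0) a3@(0,0) a4@(0,1) a5@(5,2) a6@(5,2) a7@(5,2) a8@(3,0) a9@(5,2) | pheromone: 1 1 0 0 / 0 0 0 0 / 1 0 0 0 / 1 0 0 0 / 0 0 0 0 / 0 0 7 0
t=2: a0@(5,2) a1@(5,2) a2@(2,0) a3@(0,0) a4@(5,2) a5@(5,2) a6@(5,2) a7@(5,2) a8@(2,0) a9@(5,2) | pheromone: 1 0 0 0 / 0 0 0 0 / 2 0 0 0 / 0 0 0 0 / 0 0 0 0 / 0 0 13 0
t=3: a0@(5,2) a1@(5,2) a2@(2,0) a3@(0,0) a4@(5,2) a5@(5,2) a6@(5,2) a7@(5,2) a8@(2,0) a9@(5,2) | pheromone: 1 0 0 0 / 0 0 0 0 / 3 0 0 0 / 0 0 0 0 / 0 0 0 0 / 0 0 19 0
t=4: a0@(5,2) a1@(5,2) a2@(2,0) a3@(0,0) a4@(5,2) a5@(5,2) a6@(5,2) a7@(5,2) a8@(2,0) a9@(5,2) | pheromone: 1 0 0 0 / 0 0 0 0 / 4 0 0 0 / 0 0 0 0 / 0 0 0 0 / 0 0 25 0
t=5: a0@(5,2) a1@(5,2) a2@(2,0) a3@(0,0) a4@(5,2) a5@(5,2) a6@(5,2) a7@(5,2) a8@(2,0) a9@(5,2) | pheromone: 1 0 0 0 / 0 0 0 0 / 5 0 0 0 / 0 0 0 0 / 0 0 0 0 / 0 0 31 0
t=6: a0@(5,2) a1@(5,2) a2@(2,0) a3@(0,0) a4@(5,2) a5@(5,2) a6@(5,2) a7@(5,2) a8@(2,0) a9@(5,2) | pheromone: 1 0 0 0 / 0 0 0 0 / 6 0 0 0 / 0 0 0 0 / 0 0 0 0 / 0 0 37 0

F...
....
F...
....
....
..F.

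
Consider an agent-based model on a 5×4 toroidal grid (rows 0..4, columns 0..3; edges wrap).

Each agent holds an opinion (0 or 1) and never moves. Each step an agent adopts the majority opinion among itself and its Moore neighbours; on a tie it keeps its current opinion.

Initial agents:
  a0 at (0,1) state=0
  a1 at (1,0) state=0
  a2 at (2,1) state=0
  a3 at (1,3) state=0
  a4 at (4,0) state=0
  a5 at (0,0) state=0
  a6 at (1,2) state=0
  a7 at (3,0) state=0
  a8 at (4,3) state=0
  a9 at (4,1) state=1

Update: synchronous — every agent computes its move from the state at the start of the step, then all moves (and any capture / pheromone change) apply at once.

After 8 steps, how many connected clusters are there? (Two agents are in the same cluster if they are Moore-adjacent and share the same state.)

t=1: a0@(0,1):0 a1@(1,0):0 a2@(2,1):0 a3@(1,3):0 a4@(4,0):0 a5@(0,0):0 a6@(1,2):0 a7@(3,0):0 a8@(4,3):0 a9@(4,1):0
t=2: (unchanged — steady state)

1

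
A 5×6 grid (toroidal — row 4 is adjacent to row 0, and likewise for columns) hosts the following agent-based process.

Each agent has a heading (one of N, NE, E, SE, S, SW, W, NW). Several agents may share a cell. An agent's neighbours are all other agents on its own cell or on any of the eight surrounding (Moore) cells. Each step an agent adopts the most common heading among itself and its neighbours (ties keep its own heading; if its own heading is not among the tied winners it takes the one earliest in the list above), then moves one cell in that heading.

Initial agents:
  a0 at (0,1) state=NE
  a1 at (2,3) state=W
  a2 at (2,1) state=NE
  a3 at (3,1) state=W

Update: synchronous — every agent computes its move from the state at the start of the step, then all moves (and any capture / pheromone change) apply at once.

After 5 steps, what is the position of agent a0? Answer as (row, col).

t=1: a0@(4,2):NE a1@(2,2):W a2@(1,2):NE a3@(3,0):W
t=2: a0@(3,3):NE a1@(2,1):W a2@(0,3):NE a3@(3,5):W
t=3: a0@(2,4):NE a1@(2,0):W a2@(4,4):NE a3@(3,4):W
t=4: a0@(1,5):NE a1@(2,5):W a2@(3,5):NE a3@(2,5):NE
t=5: a0@(0,0):NE a1@(1,0):NE a2@(2,0):NE a3@(1,0):NE

(0, 0)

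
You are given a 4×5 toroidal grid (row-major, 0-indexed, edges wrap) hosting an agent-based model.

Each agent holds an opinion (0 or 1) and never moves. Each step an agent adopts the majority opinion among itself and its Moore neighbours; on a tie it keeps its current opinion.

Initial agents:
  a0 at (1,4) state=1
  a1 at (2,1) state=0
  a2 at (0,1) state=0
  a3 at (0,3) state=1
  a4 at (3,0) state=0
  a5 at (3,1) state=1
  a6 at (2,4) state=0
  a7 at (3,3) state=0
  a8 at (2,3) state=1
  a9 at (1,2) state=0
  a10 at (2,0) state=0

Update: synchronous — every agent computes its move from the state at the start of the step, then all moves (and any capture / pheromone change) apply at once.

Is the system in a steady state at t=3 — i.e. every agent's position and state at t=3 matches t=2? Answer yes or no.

no

t=1: a0@(1,4):1 a1@(2,1):0 a2@(0,1):0 a3@(0,3):1 a4@(3,0):0 a5@(3,1):0 a6@(2,4):0 a7@(3,3):0 a8@(2,3):0 a9@(1,2):0 a10@(2,0):0
t=2: a0@(1,4):0 a1@(2,1):0 a2@(0,1):0 a3@(0,3):1 a4@(3,0):0 a5@(3,1):0 a6@(2,4):0 a7@(3,3):0 a8@(2,3):0 a9@(1,2):0 a10@(2,0):0
t=3: a0@(1,4):0 a1@(2,1):0 a2@(0,1):0 a3@(0,3):0 a4@(3,0):0 a5@(3,1):0 a6@(2,4):0 a7@(3,3):0 a8@(2,3):0 a9@(1,2):0 a10@(2,0):0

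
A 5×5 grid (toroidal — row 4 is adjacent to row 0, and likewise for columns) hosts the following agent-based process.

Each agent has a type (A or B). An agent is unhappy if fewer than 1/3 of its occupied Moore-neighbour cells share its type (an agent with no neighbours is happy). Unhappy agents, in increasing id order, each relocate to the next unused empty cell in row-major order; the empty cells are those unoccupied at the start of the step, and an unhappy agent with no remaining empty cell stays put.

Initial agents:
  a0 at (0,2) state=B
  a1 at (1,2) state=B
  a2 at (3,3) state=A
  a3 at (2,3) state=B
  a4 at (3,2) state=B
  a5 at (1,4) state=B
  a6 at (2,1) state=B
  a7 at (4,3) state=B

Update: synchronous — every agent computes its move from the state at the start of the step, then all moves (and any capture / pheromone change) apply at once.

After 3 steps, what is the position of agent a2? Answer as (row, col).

(0, 0)

t=1: a0@(0,2):B a1@(1,2):B a2@(0,0):A a3@(2,3):B a4@(3,2):B a5@(1,4):B a6@(2,1):B a7@(4,3):B
t=2: a0@(0,2):B a1@(1,2):B a2@(0,1):A a3@(2,3):B a4@(3,2):B a5@(1,4):B a6@(2,1):B a7@(4,3):B
t=3: a0@(0,2):B a1@(1,2):B a2@(0,0):A a3@(2,3):B a4@(3,2):B a5@(1,4):B a6@(2,1):B a7@(4,3):B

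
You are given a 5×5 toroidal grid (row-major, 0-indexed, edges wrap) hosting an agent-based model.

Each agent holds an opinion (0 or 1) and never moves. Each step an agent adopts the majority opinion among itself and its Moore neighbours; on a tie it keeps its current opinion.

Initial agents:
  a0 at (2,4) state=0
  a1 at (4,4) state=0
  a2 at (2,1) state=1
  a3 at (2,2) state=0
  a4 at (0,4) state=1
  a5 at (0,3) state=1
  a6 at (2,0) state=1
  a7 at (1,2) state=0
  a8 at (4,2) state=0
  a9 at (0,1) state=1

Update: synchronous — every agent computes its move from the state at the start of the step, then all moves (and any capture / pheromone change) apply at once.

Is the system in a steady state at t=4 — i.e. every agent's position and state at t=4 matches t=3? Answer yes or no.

t=1: a0@(2,4):0 a1@(4,4):1 a2@(2,1):1 a3@(2,2):0 a4@(0,4):1 a5@(0,3):0 a6@(2,0):1 a7@(1,2):1 a8@(4,2):1 a9@(0,1):0
t=2: a0@(2,4):0 a1@(4,4):1 a2@(2,1):1 a3@(2,2):1 a4@(0,4):1 a5@(0,3):1 a6@(2,0):1 a7@(1,2):0 a8@(4,2):0 a9@(0,1):1
t=3: a0@(2,4):0 a1@(4,4):1 a2@(2,1):1 a3@(2,2):1 a4@(0,4):1 a5@(0,3):1 a6@(2,0):1 a7@(1,2):1 a8@(4,2):1 a9@(0,1):0
t=4: a0@(2,4):0 a1@(4,4):1 a2@(2,1):1 a3@(2,2):1 a4@(0,4):1 a5@(0,3):1 a6@(2,0):1 a7@(1,2):1 a8@(4,2):1 a9@(0,1):1

no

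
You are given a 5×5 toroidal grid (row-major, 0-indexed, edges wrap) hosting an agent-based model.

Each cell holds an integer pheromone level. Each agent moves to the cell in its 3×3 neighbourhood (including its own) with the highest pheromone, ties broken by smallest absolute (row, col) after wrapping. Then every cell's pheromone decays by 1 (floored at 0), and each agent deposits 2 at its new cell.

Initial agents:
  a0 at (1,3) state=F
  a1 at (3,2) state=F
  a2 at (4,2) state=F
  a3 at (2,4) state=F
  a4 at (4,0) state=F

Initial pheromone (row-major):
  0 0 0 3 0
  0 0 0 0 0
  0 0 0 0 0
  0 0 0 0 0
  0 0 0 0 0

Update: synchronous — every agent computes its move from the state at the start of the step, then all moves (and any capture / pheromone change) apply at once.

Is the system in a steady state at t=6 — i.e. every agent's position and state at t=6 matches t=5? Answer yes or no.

yes

t=1: a0@(0,3) a1@(2,1) a2@(0,3) a3@(1,0) a4@(0,0) | pheromone: 2 0 0 6 0 / 2 0 0 0 0 / 0 2 0 0 0 / 0 0 0 0 0 / 0 0 0 0 0
t=2: a0@(0,3) a1@(1,0) a2@(0,3) a3@(0,0) a4@(0,0) | pheromone: 5 0 0 9 0 / 3 0 0 0 0 / 0 1 0 0 0 / 0 0 0 0 0 / 0 0 0 0 0
t=3: a0@(0,3) a1@(0,0) a2@(0,3) a3@(0,0) a4@(0,0) | pheromone: 10 0 0 12 0 / 2 0 0 0 0 / 0 0 0 0 0 / 0 0 0 0 0 / 0 0 0 0 0
t=4: a0@(0,3) a1@(0,0) a2@(0,3) a3@(0,0) a4@(0,0) | pheromone: 15 0 0 15 0 / 1 0 0 0 0 / 0 0 0 0 0 / 0 0 0 0 0 / 0 0 0 0 0
t=5: a0@(0,3) a1@(0,0) a2@(0,3) a3@(0,0) a4@(0,0) | pheromone: 20 0 0 18 0 / 0 0 0 0 0 / 0 0 0 0 0 / 0 0 0 0 0 / 0 0 0 0 0
t=6: a0@(0,3) a1@(0,0) a2@(0,3) a3@(0,0) a4@(0,0) | pheromone: 25 0 0 21 0 / 0 0 0 0 0 / 0 0 0 0 0 / 0 0 0 0 0 / 0 0 0 0 0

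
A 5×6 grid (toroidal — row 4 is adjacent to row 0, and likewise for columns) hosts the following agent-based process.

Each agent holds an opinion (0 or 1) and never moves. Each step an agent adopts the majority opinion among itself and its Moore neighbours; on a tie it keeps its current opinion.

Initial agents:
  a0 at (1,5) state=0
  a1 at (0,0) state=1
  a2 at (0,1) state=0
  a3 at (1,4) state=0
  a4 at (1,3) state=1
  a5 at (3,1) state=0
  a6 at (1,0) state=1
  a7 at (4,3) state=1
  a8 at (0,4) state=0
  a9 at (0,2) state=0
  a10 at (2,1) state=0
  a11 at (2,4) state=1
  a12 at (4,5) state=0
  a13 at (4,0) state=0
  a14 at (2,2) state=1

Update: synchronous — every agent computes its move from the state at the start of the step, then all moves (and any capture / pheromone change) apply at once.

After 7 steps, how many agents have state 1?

t=1: a0@(1,5):0 a1@(0,0):0 a2@(0,1):0 a3@(1,4):0 a4@(1,3):1 a5@(3,1):0 a6@(1,0):0 a7@(4,3):0 a8@(0,4):0 a9@(0,2):0 a10@(2,1):0 a11@(2,4):1 a12@(4,5):0 a13@(4,0):0 a14@(2,2):1
t=2: (unchanged — steady state)

3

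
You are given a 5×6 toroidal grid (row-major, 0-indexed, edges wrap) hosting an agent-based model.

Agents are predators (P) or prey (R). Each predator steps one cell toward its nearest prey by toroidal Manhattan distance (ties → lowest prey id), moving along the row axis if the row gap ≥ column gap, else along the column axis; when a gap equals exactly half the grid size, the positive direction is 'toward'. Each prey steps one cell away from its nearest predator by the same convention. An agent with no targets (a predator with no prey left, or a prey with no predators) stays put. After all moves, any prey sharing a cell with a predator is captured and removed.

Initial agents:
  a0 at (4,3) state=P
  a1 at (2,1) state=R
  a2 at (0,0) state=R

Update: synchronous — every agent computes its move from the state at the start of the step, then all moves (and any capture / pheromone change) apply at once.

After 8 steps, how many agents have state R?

2

t=1: a0@(3,3):P a1@(1,1):R a2@(0,5):R
t=2: a0@(2,3):P a1@(0,1):R a2@(1,5):R
t=3: a0@(2,4):P a1@(4,1):R a2@(1,0):R
t=4: a0@(2,5):P a1@(4,0):R a2@(1,1):R
t=5: a0@(3,5):P a1@(0,0):R a2@(1,2):R
t=6: a0@(4,5):P a1@(1,0):R a2@(1,1):R
t=7: a0@(0,5):P a1@(2,0):R a2@(2,1):R
t=8: a0@(1,5):P a1@(3,0):R a2@(3,1):R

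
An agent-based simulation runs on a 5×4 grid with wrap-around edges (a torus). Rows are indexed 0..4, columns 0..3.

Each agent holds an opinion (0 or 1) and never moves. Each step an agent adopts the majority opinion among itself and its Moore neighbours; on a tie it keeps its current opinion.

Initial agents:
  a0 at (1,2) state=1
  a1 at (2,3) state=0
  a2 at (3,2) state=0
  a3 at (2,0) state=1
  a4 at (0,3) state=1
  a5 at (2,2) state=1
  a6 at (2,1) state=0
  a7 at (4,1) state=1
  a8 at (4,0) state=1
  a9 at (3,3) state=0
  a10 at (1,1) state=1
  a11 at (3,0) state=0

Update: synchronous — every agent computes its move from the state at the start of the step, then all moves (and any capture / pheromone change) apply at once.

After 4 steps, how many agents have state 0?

9

t=1: a0@(1,2):1 a1@(2,3):0 a2@(3,2):0 a3@(2,0):0 a4@(0,3):1 a5@(2,2):0 a6@(2,1):1 a7@(4,1):1 a8@(4,0):1 a9@(3,3):0 a10@(1,1):1 a11@(3,0):0
t=2: a0@(1,2):1 a1@(2,3):0 a2@(3,2):0 a3@(2,0):0 a4@(0,3):1 a5@(2,2):0 a6@(2,1):0 a7@(4,1):1 a8@(4,0):1 a9@(3,3):0 a10@(1,1):1 a11@(3,0):0
t=3: a0@(1,2):1 a1@(2,3):0 a2@(3,2):0 a3@(2,0):0 a4@(0,3):1 a5@(2,2):0 a6@(2,1):0 a7@(4,1):1 a8@(4,0):1 a9@(3,3):0 a10@(1,1):0 a11@(3,0):0
t=4: a0@(1,2):0 a1@(2,3):0 a2@(3,2):0 a3@(2,0):0 a4@(0,3):1 a5@(2,2):0 a6@(2,1):0 a7@(4,1):1 a8@(4,0):1 a9@(3,3):0 a10@(1,1):0 a11@(3,0):0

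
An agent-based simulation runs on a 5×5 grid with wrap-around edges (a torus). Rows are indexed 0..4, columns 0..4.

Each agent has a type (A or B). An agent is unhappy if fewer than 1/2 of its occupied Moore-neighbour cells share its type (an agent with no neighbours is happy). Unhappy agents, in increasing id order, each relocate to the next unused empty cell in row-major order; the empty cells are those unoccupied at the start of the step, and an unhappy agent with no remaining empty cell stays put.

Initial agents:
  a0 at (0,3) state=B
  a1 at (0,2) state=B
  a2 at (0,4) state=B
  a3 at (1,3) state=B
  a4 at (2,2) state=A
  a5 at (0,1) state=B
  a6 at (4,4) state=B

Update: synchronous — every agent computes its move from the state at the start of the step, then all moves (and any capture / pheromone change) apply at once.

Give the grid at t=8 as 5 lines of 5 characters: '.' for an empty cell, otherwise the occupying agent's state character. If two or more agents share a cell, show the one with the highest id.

.BBBB
A..B.
.....
.....
....B

t=1: a0@(0,3):B a1@(0,2):B a2@(0,4):B a3@(1,3):B a4@(0,0):A a5@(0,1):B a6@(4,4):B
t=2: a0@(0,3):B a1@(0,2):B a2@(0,4):B a3@(1,3):B a4@(1,0):A a5@(0,1):B a6@(4,4):B
t=3: a0@(0,3):B a1@(0,2):B a2@(0,4):B a3@(1,3):B a4@(0,0):A a5@(0,1):B a6@(4,4):B
t=4: a0@(0,3):B a1@(0,2):B a2@(0,4):B a3@(1,3):B a4@(1,0):A a5@(0,1):B a6@(4,4):B
t=5: a0@(0,3):B a1@(0,2):B a2@(0,4):B a3@(1,3):B a4@(0,0):A a5@(0,1):B a6@(4,4):B
t=6: a0@(0,3):B a1@(0,2):B a2@(0,4):B a3@(1,3):B a4@(1,0):A a5@(0,1):B a6@(4,4):B
t=7: a0@(0,3):B a1@(0,2):B a2@(0,4):B a3@(1,3):B a4@(0,0):A a5@(0,1):B a6@(4,4):B
t=8: a0@(0,3):B a1@(0,2):B a2@(0,4):B a3@(1,3):B a4@(1,0):A a5@(0,1):B a6@(4,4):B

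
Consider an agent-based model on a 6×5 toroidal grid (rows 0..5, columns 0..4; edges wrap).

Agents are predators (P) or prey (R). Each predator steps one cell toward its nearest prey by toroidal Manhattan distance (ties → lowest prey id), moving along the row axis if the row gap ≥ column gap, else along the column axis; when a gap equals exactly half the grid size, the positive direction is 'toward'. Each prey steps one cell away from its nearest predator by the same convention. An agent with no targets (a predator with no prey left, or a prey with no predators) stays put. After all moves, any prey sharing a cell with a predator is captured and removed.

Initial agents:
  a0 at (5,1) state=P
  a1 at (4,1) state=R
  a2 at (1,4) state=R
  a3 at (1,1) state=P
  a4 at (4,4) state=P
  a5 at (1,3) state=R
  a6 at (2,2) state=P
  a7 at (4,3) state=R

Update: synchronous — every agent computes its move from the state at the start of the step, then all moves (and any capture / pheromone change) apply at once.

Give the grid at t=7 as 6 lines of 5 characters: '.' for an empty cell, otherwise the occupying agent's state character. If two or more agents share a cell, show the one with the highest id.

t=1: a0@(4,1):P a1@(3,1):R a2@(1,3):R a3@(1,0):P a4@(4,3):P a5@(1,4):R a6@(1,2):P a7@(4,2):R
t=2: a0@(3,1):P a1@(2,1):R a3@(1,4):P a4@(4,2):P a6@(1,3):P a7@(4,3):R
t=3: a0@(2,1):P a1@(1,1):R a3@(1,0):P a4@(4,3):P a6@(1,2):P a7@(4,4):R
t=4: a0@(1,1):P a1@(0,1):R a3@(1,1):P a4@(4,4):P a6@(1,1):P a7@(4,0):R
t=5: a0@(0,1):P a1@(5,1):R a3@(0,1):P a4@(4,0):P a6@(0,1):P a7@(4,1):R
t=6: a0@(5,1):P a3@(5,1):P a4@(4,1):P a6@(5,1):P a7@(4,2):R
t=7: a0@(4,1):P a3@(4,1):P a4@(4,2):P a6@(4,1):P a7@(4,3):R

.....
.....
.....
.....
.PPR.
.....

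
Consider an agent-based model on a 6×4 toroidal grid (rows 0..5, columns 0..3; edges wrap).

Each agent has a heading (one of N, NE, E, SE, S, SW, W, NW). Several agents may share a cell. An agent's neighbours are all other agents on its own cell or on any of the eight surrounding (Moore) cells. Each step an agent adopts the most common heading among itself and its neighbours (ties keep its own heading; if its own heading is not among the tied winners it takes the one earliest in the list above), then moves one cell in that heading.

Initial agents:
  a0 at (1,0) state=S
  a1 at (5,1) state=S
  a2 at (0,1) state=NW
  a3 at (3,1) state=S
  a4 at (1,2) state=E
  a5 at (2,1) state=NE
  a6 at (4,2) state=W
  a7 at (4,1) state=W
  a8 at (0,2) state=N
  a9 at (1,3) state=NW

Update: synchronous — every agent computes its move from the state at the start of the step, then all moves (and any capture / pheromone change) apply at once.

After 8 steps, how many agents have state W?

10

t=1: a0@(0,3):NW a1@(5,0):W a2@(1,1):S a3@(3,0):W a4@(0,1):NW a5@(3,1):S a6@(4,1):W a7@(4,0):W a8@(5,1):NW a9@(0,2):NW
t=2: a0@(5,2):NW a1@(5,3):W a2@(0,0):NW a3@(3,3):W a4@(5,0):NW a5@(3,0):W a6@(4,0):W a7@(4,3):W a8@(4,0):NW a9@(5,1):NW
t=3: a0@(4,1):NW a1@(4,2):NW a2@(5,3):NW a3@(3,2):W a4@(4,3):NW a5@(3,3):W a6@(4,3):W a7@(4,2):W a8@(4,3):W a9@(4,0):NW
t=4: a0@(3,0):NW a1@(4,1):W a2@(4,2):NW a3@(3,1):W a4@(4,2):W a5@(3,2):W a6@(4,2):W a7@(4,1):W a8@(4,2):W a9@(3,3):NW
t=5: a0@(3,3):W a1@(4,0):W a2@(4,1):W a3@(3,0):W a4@(4,1):W a5@(3,1):W a6@(4,1):W a7@(4,0):W a8@(4,1):W a9@(3,2):W
t=6: a0@(3,2):W a1@(4,3):W a2@(4,0):W a3@(3,3):W a4@(4,0):W a5@(3,0):W a6@(4,0):W a7@(4,3):W a8@(4,0):W a9@(3,1):W
t=7: a0@(3,1):W a1@(4,2):W a2@(4,3):W a3@(3,2):W a4@(4,3):W a5@(3,3):W a6@(4,3):W a7@(4,2):W a8@(4,3):W a9@(3,0):W
t=8: a0@(3,0):W a1@(4,1):W a2@(4,2):W a3@(3,1):W a4@(4,2):W a5@(3,2):W a6@(4,2):W a7@(4,1):W a8@(4,2):W a9@(3,3):W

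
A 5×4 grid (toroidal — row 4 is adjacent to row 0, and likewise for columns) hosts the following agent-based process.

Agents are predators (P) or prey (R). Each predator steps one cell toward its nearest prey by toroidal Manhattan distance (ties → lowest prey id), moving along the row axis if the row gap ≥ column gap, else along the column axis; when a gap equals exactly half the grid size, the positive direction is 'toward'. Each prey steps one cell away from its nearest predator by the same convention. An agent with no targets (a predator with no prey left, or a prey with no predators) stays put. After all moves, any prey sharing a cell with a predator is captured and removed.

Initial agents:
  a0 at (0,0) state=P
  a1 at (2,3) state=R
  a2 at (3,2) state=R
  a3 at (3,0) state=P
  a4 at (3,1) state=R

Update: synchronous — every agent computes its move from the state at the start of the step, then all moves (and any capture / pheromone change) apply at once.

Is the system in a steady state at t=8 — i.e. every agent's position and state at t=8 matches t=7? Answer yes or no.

t=1: a0@(1,0):P a1@(1,3):R a3@(3,1):P a4@(3,2):R
t=2: a0@(1,3):P a1@(1,2):R a3@(3,2):P a4@(3,3):R
t=3: a0@(1,2):P a1@(1,1):R a3@(3,3):P a4@(3,0):R
t=4: a0@(1,1):P a1@(1,0):R a3@(3,0):P a4@(3,1):R
t=5: a0@(1,0):P a1@(1,3):R a3@(3,1):P a4@(3,2):R
t=6: a0@(1,3):P a1@(1,2):R a3@(3,2):P a4@(3,3):R
t=7: a0@(1,2):P a1@(1,1):R a3@(3,3):P a4@(3,0):R
t=8: a0@(1,1):P a1@(1,0):R a3@(3,0):P a4@(3,1):R

no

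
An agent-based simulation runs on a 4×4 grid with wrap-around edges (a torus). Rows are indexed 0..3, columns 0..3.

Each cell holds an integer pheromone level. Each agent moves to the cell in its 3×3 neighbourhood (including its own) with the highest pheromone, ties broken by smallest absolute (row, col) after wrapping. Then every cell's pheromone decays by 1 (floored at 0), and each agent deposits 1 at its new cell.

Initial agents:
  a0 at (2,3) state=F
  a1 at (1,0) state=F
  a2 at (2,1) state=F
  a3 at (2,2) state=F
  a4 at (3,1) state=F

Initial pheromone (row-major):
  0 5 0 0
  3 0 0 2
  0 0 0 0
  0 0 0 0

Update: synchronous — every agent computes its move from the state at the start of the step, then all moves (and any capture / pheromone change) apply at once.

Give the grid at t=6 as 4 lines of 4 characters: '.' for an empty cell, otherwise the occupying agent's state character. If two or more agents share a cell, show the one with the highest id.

t=1: a0@(1,0) a1@(0,1) a2@(1,0) a3@(1,3) a4@(0,1) | pheromone: 0 6 0 0 / 4 0 0 2 / 0 0 0 0 / 0 0 0 0
t=2: a0@(0,1) a1@(0,1) a2@(0,1) a3@(1,0) a4@(0,1) | pheromone: 0 9 0 0 / 4 0 0 1 / 0 0 0 0 / 0 0 0 0
t=3: a0@(0,1) a1@(0,1) a2@(0,1) a3@(0,1) a4@(0,1) | pheromone: 0 13 0 0 / 3 0 0 0 / 0 0 0 0 / 0 0 0 0
t=4: a0@(0,1) a1@(0,1) a2@(0,1) a3@(0,1) a4@(0,1) | pheromone: 0 17 0 0 / 2 0 0 0 / 0 0 0 0 / 0 0 0 0
t=5: a0@(0,1) a1@(0,1) a2@(0,1) a3@(0,1) a4@(0,1) | pheromone: 0 21 0 0 / 1 0 0 0 / 0 0 0 0 / 0 0 0 0
t=6: a0@(0,1) a1@(0,1) a2@(0,1) a3@(0,1) a4@(0,1) | pheromone: 0 25 0 0 / 0 0 0 0 / 0 0 0 0 / 0 0 0 0

.F..
....
....
....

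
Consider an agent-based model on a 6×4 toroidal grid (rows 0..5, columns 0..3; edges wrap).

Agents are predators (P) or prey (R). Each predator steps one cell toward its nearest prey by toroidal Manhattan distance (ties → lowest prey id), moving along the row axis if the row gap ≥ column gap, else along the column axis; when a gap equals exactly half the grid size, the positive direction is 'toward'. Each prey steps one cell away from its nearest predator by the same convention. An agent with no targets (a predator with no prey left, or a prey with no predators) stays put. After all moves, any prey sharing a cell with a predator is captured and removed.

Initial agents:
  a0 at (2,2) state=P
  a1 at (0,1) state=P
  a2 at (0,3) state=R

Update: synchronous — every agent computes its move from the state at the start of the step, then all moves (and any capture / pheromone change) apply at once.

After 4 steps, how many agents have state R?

0

t=1: a0@(1,2):P a1@(0,2):P
t=2: (unchanged — steady state)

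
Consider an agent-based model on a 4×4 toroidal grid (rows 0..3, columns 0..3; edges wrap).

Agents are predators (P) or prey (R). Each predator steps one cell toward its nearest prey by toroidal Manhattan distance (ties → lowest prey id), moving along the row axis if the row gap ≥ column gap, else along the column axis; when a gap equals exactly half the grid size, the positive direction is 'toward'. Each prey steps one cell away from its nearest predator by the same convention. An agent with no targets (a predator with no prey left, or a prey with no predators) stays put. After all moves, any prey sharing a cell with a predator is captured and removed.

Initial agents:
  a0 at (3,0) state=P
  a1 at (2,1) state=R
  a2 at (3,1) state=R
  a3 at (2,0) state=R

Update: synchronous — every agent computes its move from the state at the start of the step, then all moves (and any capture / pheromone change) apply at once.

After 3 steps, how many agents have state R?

3

t=1: a0@(3,1):P a1@(1,1):R a2@(3,2):R a3@(1,0):R
t=2: a0@(3,2):P a1@(0,1):R a2@(3,3):R a3@(0,0):R
t=3: a0@(3,3):P a1@(1,1):R a2@(3,0):R a3@(0,3):R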